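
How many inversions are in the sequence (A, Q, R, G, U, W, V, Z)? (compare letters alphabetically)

Count, for each position, how many later elements it exceeds:
A: 0
Q: 1
R: 1
G: 0
U: 0
W: 1
V: 0
Z: 0
Sum: 0 + 1 + 1 + 0 + 0 + 1 + 0 + 0 = 3

3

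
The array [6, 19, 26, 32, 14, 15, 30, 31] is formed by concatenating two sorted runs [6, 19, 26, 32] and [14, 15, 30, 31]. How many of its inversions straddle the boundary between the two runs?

For each element r of the right run, count left-run elements greater than r:
r = 14: 19, 26, 32 → 3
r = 15: 19, 26, 32 → 3
r = 30: 32 → 1
r = 31: 32 → 1
Cross-inversions: 3 + 3 + 1 + 1 = 8

8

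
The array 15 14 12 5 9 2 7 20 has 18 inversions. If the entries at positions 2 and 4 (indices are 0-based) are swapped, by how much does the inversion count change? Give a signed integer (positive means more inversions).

-1

Positions 2 and 4 hold 12 and 9; after swapping, the array is [15, 14, 9, 5, 12, 2, 7, 20].
Sweep left to right; for each value list the smaller values that follow it:
15 → 14, 9, 5, 12, 2, 7 → 6
14 → 9, 5, 12, 2, 7 → 5
9 → 5, 2, 7 → 3
5 → 2 → 1
12 → 2, 7 → 2
2 → none → 0
7 → none → 0
20 → none → 0
Sum: 6 + 5 + 3 + 1 + 2 + 0 + 0 + 0 = 17
Change: 17 − 18 = -1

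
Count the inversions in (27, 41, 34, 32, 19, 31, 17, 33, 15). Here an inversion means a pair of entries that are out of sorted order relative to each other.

There are 26 inversions.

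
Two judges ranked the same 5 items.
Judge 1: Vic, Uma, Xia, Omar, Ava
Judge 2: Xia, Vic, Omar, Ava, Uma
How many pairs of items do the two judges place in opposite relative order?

Assign each item its position (1..5) in the first ordering, then rewrite the second ordering as that position sequence:
positions: Vic→1, Uma→2, Xia→3, Omar→4, Ava→5
second ordering as positions: [3, 1, 4, 5, 2]
Discordant pairs = inversions in this position sequence.
3: 1, 2 → 2
1: 0
4: 2 → 1
5: 2 → 1
2: 0
Total: 2 + 0 + 1 + 1 + 0 = 4

Discordant pairs: 4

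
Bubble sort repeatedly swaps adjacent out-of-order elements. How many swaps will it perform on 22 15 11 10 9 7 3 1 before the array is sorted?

There are 28 adjacent swaps.

The minimum number of adjacent swaps to sort an array equals its inversion count, since every such swap removes exactly one inversion.
Count inversions — for each element, later elements that are smaller:
22: 15, 11, 10, 9, 7, 3, 1 → 7
15: 11, 10, 9, 7, 3, 1 → 6
11: 10, 9, 7, 3, 1 → 5
10: 9, 7, 3, 1 → 4
9: 7, 3, 1 → 3
7: 3, 1 → 2
3: 1 → 1
1: none → 0
Total inversions: 7 + 6 + 5 + 4 + 3 + 2 + 1 + 0 = 28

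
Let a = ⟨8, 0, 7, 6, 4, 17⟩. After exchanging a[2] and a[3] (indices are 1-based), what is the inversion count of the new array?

Positions 2 and 3 hold 0 and 7; after swapping, the array is [8, 7, 0, 6, 4, 17].
Element-by-element contributions:
8: 4
7: 3
0: 0
6: 1
4: 0
17: 0
Sum: 4 + 3 + 0 + 1 + 0 + 0 = 8

8 inversions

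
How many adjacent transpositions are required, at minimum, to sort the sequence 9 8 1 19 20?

The minimum number of adjacent swaps to sort an array equals its inversion count, since every such swap removes exactly one inversion.
Count inversions — for each element, later elements that are smaller:
9: 8, 1 → 2
8: 1 → 1
1: none → 0
19: none → 0
20: none → 0
Total inversions: 2 + 1 + 0 + 0 + 0 = 3

3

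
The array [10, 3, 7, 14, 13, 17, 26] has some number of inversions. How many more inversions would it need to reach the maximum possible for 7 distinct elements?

18

Maximum inversions for 7 distinct elements is C(7, 2) = 7·6/2 = 21.
Current inversions — for each element, count later smaller elements:
10: 2
3: 0
7: 0
14: 1
13: 0
17: 0
26: 0
Current total: 2 + 0 + 0 + 1 + 0 + 0 + 0 = 3
Shortfall: 21 − 3 = 18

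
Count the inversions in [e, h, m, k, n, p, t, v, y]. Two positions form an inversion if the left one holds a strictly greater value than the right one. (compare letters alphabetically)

1

For each element, count later entries that are smaller:
e: 0
h: 0
m: 1
k: 0
n: 0
p: 0
t: 0
v: 0
y: 0
Sum: 0 + 0 + 1 + 0 + 0 + 0 + 0 + 0 + 0 = 1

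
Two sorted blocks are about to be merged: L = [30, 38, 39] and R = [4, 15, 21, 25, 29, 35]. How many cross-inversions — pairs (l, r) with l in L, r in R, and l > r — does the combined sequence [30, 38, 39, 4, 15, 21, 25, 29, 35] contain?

17 split inversions

Take each right-half value and tally the left-half values above it:
r = 4: 30, 38, 39 → 3
r = 15: 30, 38, 39 → 3
r = 21: 30, 38, 39 → 3
r = 25: 30, 38, 39 → 3
r = 29: 30, 38, 39 → 3
r = 35: 38, 39 → 2
Cross-inversions: 3 + 3 + 3 + 3 + 3 + 2 = 17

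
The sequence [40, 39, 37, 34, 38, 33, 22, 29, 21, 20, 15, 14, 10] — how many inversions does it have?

75 inversions

Sweep left to right; for each value list the smaller values that follow it:
40 → 39, 37, 34, 38, 33, 22, 29, 21, 20, 15, 14, 10 → 12
39 → 37, 34, 38, 33, 22, 29, 21, 20, 15, 14, 10 → 11
37 → 34, 33, 22, 29, 21, 20, 15, 14, 10 → 9
34 → 33, 22, 29, 21, 20, 15, 14, 10 → 8
38 → 33, 22, 29, 21, 20, 15, 14, 10 → 8
33 → 22, 29, 21, 20, 15, 14, 10 → 7
22 → 21, 20, 15, 14, 10 → 5
29 → 21, 20, 15, 14, 10 → 5
21 → 20, 15, 14, 10 → 4
20 → 15, 14, 10 → 3
15 → 14, 10 → 2
14 → 10 → 1
10 → none → 0
Sum: 12 + 11 + 9 + 8 + 8 + 7 + 5 + 5 + 4 + 3 + 2 + 1 + 0 = 75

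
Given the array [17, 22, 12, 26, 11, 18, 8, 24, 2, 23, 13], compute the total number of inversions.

31 inversions

For each element, count later entries that are smaller:
17: 5
22: 6
12: 3
26: 7
11: 2
18: 3
8: 1
24: 3
2: 0
23: 1
13: 0
Sum: 5 + 6 + 3 + 7 + 2 + 3 + 1 + 3 + 0 + 1 + 0 = 31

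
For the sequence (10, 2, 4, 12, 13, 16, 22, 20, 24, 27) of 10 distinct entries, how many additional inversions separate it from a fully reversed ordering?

42

Maximum inversions for 10 distinct elements is C(10, 2) = 10·9/2 = 45.
Current inversions — for each element, count later smaller elements:
10: 2
2: 0
4: 0
12: 0
13: 0
16: 0
22: 1
20: 0
24: 0
27: 0
Current total: 2 + 0 + 0 + 0 + 0 + 0 + 1 + 0 + 0 + 0 = 3
Shortfall: 45 − 3 = 42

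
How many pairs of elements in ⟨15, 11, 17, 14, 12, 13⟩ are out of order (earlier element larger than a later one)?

For each element, count later entries that are smaller:
15 → 11, 14, 12, 13 → 4
11 → none → 0
17 → 14, 12, 13 → 3
14 → 12, 13 → 2
12 → none → 0
13 → none → 0
Sum: 4 + 0 + 3 + 2 + 0 + 0 = 9

Inversions: 9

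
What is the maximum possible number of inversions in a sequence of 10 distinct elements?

The maximum occurs when the array is in strictly decreasing order: every one of the C(10, 2) pairs is inverted.
C(10, 2) = 10·9/2 = 45

45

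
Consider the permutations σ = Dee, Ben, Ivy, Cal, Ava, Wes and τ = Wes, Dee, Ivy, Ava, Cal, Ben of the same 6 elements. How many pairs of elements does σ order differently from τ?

Assign each item its position (1..6) in the first ordering, then rewrite the second ordering as that position sequence:
positions: Dee→1, Ben→2, Ivy→3, Cal→4, Ava→5, Wes→6
second ordering as positions: [6, 1, 3, 5, 4, 2]
Discordant pairs = inversions in this position sequence.
6: 1, 3, 5, 4, 2 → 5
1: 0
3: 2 → 1
5: 4, 2 → 2
4: 2 → 1
2: 0
Total: 5 + 0 + 1 + 2 + 1 + 0 = 9

There are 9 discordant pairs.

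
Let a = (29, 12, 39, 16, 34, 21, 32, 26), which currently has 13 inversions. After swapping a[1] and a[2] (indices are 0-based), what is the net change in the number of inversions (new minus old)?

Positions 1 and 2 hold 12 and 39; after swapping, the array is [29, 39, 12, 16, 34, 21, 32, 26].
Element-by-element contributions:
29 → 12, 16, 21, 26 → 4
39 → 12, 16, 34, 21, 32, 26 → 6
12 → none → 0
16 → none → 0
34 → 21, 32, 26 → 3
21 → none → 0
32 → 26 → 1
26 → none → 0
Sum: 4 + 6 + 0 + 0 + 3 + 0 + 1 + 0 = 14
Change: 14 − 13 = +1

+1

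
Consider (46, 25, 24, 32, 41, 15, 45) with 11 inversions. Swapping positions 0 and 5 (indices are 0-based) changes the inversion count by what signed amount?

-9

Positions 0 and 5 hold 46 and 15; after swapping, the array is [15, 25, 24, 32, 41, 46, 45].
For each element, count later entries that are smaller:
15: 0
25: 1
24: 0
32: 0
41: 0
46: 1
45: 0
Sum: 0 + 1 + 0 + 0 + 0 + 1 + 0 = 2
Change: 2 − 11 = -9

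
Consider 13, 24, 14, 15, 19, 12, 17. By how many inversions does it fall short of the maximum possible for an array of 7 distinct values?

Maximum inversions for 7 distinct elements is C(7, 2) = 7·6/2 = 21.
Current inversions — for each element, count later smaller elements:
13: 1
24: 5
14: 1
15: 1
19: 2
12: 0
17: 0
Current total: 1 + 5 + 1 + 1 + 2 + 0 + 0 = 10
Shortfall: 21 − 10 = 11

11 inversions short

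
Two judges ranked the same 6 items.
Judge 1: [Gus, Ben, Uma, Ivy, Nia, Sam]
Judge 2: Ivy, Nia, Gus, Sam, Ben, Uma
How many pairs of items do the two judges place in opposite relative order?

Assign each item its position (1..6) in the first ordering, then rewrite the second ordering as that position sequence:
positions: Gus→1, Ben→2, Uma→3, Ivy→4, Nia→5, Sam→6
second ordering as positions: [4, 5, 1, 6, 2, 3]
Discordant pairs = inversions in this position sequence.
4: 1, 2, 3 → 3
5: 1, 2, 3 → 3
1: 0
6: 2, 3 → 2
2: 0
3: 0
Total: 3 + 3 + 0 + 2 + 0 + 0 = 8

8 discordant pairs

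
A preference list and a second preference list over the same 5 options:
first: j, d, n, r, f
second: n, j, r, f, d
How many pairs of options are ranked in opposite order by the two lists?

Assign each item its position (1..5) in the first ordering, then rewrite the second ordering as that position sequence:
positions: j→1, d→2, n→3, r→4, f→5
second ordering as positions: [3, 1, 4, 5, 2]
Discordant pairs = inversions in this position sequence.
3: 1, 2 → 2
1: 0
4: 2 → 1
5: 2 → 1
2: 0
Total: 2 + 0 + 1 + 1 + 0 = 4

4 pairs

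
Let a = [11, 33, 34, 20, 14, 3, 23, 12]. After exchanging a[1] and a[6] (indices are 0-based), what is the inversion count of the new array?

16

Positions 1 and 6 hold 33 and 23; after swapping, the array is [11, 23, 34, 20, 14, 3, 33, 12].
Sweep left to right; for each value list the smaller values that follow it:
11 → 3 → 1
23 → 20, 14, 3, 12 → 4
34 → 20, 14, 3, 33, 12 → 5
20 → 14, 3, 12 → 3
14 → 3, 12 → 2
3 → none → 0
33 → 12 → 1
12 → none → 0
Sum: 1 + 4 + 5 + 3 + 2 + 0 + 1 + 0 = 16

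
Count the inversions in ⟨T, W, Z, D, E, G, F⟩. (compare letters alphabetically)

13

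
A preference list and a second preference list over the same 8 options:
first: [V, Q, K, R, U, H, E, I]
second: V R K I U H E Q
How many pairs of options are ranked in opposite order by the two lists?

Assign each item its position (1..8) in the first ordering, then rewrite the second ordering as that position sequence:
positions: V→1, Q→2, K→3, R→4, U→5, H→6, E→7, I→8
second ordering as positions: [1, 4, 3, 8, 5, 6, 7, 2]
Discordant pairs = inversions in this position sequence.
1: 0
4: 3, 2 → 2
3: 2 → 1
8: 5, 6, 7, 2 → 4
5: 2 → 1
6: 2 → 1
7: 2 → 1
2: 0
Total: 0 + 2 + 1 + 4 + 1 + 1 + 1 + 0 = 10

10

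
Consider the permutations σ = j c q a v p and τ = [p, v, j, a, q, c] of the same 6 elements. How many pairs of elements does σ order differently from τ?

Discordant pairs: 12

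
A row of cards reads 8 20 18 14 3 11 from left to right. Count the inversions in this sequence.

10

Inversion pairs (indices are 0-based):
(0,4): 8 > 3
(1,2): 20 > 18
(1,3): 20 > 14
(1,4): 20 > 3
(1,5): 20 > 11
(2,3): 18 > 14
(2,4): 18 > 3
(2,5): 18 > 11
(3,4): 14 > 3
(3,5): 14 > 11
That's 10 pairs.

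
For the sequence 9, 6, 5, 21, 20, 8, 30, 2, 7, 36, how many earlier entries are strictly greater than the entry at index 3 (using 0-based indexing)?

0 such elements

The element at index 3 is 21.
Elements before it: 9, 6, 5
None of them are larger than 21.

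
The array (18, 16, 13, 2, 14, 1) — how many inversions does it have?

For each element, count later entries that are smaller:
18 → 16, 13, 2, 14, 1 → 5
16 → 13, 2, 14, 1 → 4
13 → 2, 1 → 2
2 → 1 → 1
14 → 1 → 1
1 → none → 0
Sum: 5 + 4 + 2 + 1 + 1 + 0 = 13

13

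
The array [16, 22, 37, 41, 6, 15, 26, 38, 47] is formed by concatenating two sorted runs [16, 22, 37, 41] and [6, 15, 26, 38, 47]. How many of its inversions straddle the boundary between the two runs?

Take each right-half value and tally the left-half values above it:
r = 6: 16, 22, 37, 41 → 4
r = 15: 16, 22, 37, 41 → 4
r = 26: 37, 41 → 2
r = 38: 41 → 1
r = 47: none → 0
Cross-inversions: 4 + 4 + 2 + 1 + 0 = 11

11 cross-inversions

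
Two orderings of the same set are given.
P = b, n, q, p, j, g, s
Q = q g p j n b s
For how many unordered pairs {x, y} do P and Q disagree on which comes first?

Disagreeing pairs: 11

Assign each item its position (1..7) in the first ordering, then rewrite the second ordering as that position sequence:
positions: b→1, n→2, q→3, p→4, j→5, g→6, s→7
second ordering as positions: [3, 6, 4, 5, 2, 1, 7]
Discordant pairs = inversions in this position sequence.
3: 2, 1 → 2
6: 4, 5, 2, 1 → 4
4: 2, 1 → 2
5: 2, 1 → 2
2: 1 → 1
1: 0
7: 0
Total: 2 + 4 + 2 + 2 + 1 + 0 + 0 = 11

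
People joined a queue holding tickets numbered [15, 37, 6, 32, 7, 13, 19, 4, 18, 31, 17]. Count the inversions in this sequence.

Count, for each position, how many later elements it exceeds:
15 → 6, 7, 13, 4 → 4
37 → 6, 32, 7, 13, 19, 4, 18, 31, 17 → 9
6 → 4 → 1
32 → 7, 13, 19, 4, 18, 31, 17 → 7
7 → 4 → 1
13 → 4 → 1
19 → 4, 18, 17 → 3
4 → none → 0
18 → 17 → 1
31 → 17 → 1
17 → none → 0
Sum: 4 + 9 + 1 + 7 + 1 + 1 + 3 + 0 + 1 + 1 + 0 = 28

28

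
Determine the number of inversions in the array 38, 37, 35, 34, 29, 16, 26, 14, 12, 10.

There are 44 inversions.

For each element, count later entries that are smaller:
38: 9
37: 8
35: 7
34: 6
29: 5
16: 3
26: 3
14: 2
12: 1
10: 0
Sum: 9 + 8 + 7 + 6 + 5 + 3 + 3 + 2 + 1 + 0 = 44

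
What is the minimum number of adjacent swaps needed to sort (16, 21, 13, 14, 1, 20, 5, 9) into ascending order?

Minimum adjacent swaps = number of inversions (each swap of adjacent out-of-order elements removes one inversion and no swap can remove more).
Count inversions — for each element, later elements that are smaller:
16: 13, 14, 1, 5, 9 → 5
21: 13, 14, 1, 20, 5, 9 → 6
13: 1, 5, 9 → 3
14: 1, 5, 9 → 3
1: none → 0
20: 5, 9 → 2
5: none → 0
9: none → 0
Total inversions: 5 + 6 + 3 + 3 + 0 + 2 + 0 + 0 = 19

There are 19 adjacent swaps.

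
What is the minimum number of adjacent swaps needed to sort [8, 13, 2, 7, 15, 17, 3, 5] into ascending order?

Minimum adjacent swaps = number of inversions (each swap of adjacent out-of-order elements removes one inversion and no swap can remove more).
Count inversions — for each element, later elements that are smaller:
8: 2, 7, 3, 5 → 4
13: 2, 7, 3, 5 → 4
2: none → 0
7: 3, 5 → 2
15: 3, 5 → 2
17: 3, 5 → 2
3: none → 0
5: none → 0
Total inversions: 4 + 4 + 0 + 2 + 2 + 2 + 0 + 0 = 14

14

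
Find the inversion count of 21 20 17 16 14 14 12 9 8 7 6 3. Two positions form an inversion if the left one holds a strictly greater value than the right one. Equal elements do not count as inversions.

65 out-of-order pairs

For each element, count later entries that are smaller:
21: 11
20: 10
17: 9
16: 8
14: 6
14: 6
12: 5
9: 4
8: 3
7: 2
6: 1
3: 0
Sum: 11 + 10 + 9 + 8 + 6 + 6 + 5 + 4 + 3 + 2 + 1 + 0 = 65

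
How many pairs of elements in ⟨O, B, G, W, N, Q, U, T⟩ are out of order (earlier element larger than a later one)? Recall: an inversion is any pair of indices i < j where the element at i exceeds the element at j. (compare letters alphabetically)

8

For each element, count later entries that are smaller:
O → B, G, N → 3
B → none → 0
G → none → 0
W → N, Q, U, T → 4
N → none → 0
Q → none → 0
U → T → 1
T → none → 0
Sum: 3 + 0 + 0 + 4 + 0 + 0 + 1 + 0 = 8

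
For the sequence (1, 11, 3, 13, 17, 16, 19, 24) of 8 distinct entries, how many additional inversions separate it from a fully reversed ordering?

26

Maximum inversions for 8 distinct elements is C(8, 2) = 8·7/2 = 28.
Current inversions — for each element, count later smaller elements:
1: 0
11: 1
3: 0
13: 0
17: 1
16: 0
19: 0
24: 0
Current total: 0 + 1 + 0 + 0 + 1 + 0 + 0 + 0 = 2
Shortfall: 28 − 2 = 26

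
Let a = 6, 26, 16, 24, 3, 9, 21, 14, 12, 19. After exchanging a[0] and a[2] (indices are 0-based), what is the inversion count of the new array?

Inversions: 24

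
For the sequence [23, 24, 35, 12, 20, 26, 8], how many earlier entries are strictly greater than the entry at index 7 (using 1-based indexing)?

6 such elements

The element at index 7 is 8.
Elements before it: 23, 24, 35, 12, 20, 26
Those larger than 8: 23, 24, 35, 12, 20, 26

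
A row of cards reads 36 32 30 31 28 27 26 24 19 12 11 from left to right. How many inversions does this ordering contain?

54 out-of-order pairs

Element-by-element contributions:
36: 10
32: 9
30: 7
31: 7
28: 6
27: 5
26: 4
24: 3
19: 2
12: 1
11: 0
Sum: 10 + 9 + 7 + 7 + 6 + 5 + 4 + 3 + 2 + 1 + 0 = 54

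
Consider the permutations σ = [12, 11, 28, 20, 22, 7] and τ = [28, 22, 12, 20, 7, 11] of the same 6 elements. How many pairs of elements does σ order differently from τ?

Assign each item its position (1..6) in the first ordering, then rewrite the second ordering as that position sequence:
positions: 12→1, 11→2, 28→3, 20→4, 22→5, 7→6
second ordering as positions: [3, 5, 1, 4, 6, 2]
Discordant pairs = inversions in this position sequence.
3: 1, 2 → 2
5: 1, 4, 2 → 3
1: 0
4: 2 → 1
6: 2 → 1
2: 0
Total: 2 + 3 + 0 + 1 + 1 + 0 = 7

Discordant pairs: 7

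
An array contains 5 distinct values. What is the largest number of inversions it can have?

A reversed (strictly descending) arrangement makes every pair an inversion, giving C(5, 2) inversions.
C(5, 2) = 5·4/2 = 10

Inversions: 10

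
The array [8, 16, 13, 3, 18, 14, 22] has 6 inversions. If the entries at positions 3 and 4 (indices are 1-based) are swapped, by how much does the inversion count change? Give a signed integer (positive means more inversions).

-1

Positions 3 and 4 hold 13 and 3; after swapping, the array is [8, 16, 3, 13, 18, 14, 22].
Count, for each position, how many later elements it exceeds:
8 → 3 → 1
16 → 3, 13, 14 → 3
3 → none → 0
13 → none → 0
18 → 14 → 1
14 → none → 0
22 → none → 0
Sum: 1 + 3 + 0 + 0 + 1 + 0 + 0 = 5
Change: 5 − 6 = -1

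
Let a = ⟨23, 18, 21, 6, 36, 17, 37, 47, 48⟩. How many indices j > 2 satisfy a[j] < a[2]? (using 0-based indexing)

2 such elements

The element at index 2 is 21.
Elements after it: 6, 36, 17, 37, 47, 48
Those smaller than 21: 6, 17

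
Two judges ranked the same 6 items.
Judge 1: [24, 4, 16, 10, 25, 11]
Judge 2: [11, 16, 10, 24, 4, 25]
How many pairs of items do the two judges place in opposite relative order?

Assign each item its position (1..6) in the first ordering, then rewrite the second ordering as that position sequence:
positions: 24→1, 4→2, 16→3, 10→4, 25→5, 11→6
second ordering as positions: [6, 3, 4, 1, 2, 5]
Discordant pairs = inversions in this position sequence.
6: 3, 4, 1, 2, 5 → 5
3: 1, 2 → 2
4: 1, 2 → 2
1: 0
2: 0
5: 0
Total: 5 + 2 + 2 + 0 + 0 + 0 = 9

9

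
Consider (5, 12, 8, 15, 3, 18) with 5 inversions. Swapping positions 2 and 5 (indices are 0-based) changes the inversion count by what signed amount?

+3

Positions 2 and 5 hold 8 and 18; after swapping, the array is [5, 12, 18, 15, 3, 8].
Sweep left to right; for each value list the smaller values that follow it:
5 → 3 → 1
12 → 3, 8 → 2
18 → 15, 3, 8 → 3
15 → 3, 8 → 2
3 → none → 0
8 → none → 0
Sum: 1 + 2 + 3 + 2 + 0 + 0 = 8
Change: 8 − 5 = +3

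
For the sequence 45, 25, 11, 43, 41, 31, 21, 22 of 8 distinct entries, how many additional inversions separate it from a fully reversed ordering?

Maximum inversions for 8 distinct elements is C(8, 2) = 8·7/2 = 28.
Current inversions — for each element, count later smaller elements:
45: 7
25: 3
11: 0
43: 4
41: 3
31: 2
21: 0
22: 0
Current total: 7 + 3 + 0 + 4 + 3 + 2 + 0 + 0 = 19
Shortfall: 28 − 19 = 9

9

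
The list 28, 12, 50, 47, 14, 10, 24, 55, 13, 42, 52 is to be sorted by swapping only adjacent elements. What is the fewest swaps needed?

Minimum adjacent swaps = number of inversions (each swap of adjacent out-of-order elements removes one inversion and no swap can remove more).
Count inversions — for each element, later elements that are smaller:
28: 12, 14, 10, 24, 13 → 5
12: 10 → 1
50: 47, 14, 10, 24, 13, 42 → 6
47: 14, 10, 24, 13, 42 → 5
14: 10, 13 → 2
10: none → 0
24: 13 → 1
55: 13, 42, 52 → 3
13: none → 0
42: none → 0
52: none → 0
Total inversions: 5 + 1 + 6 + 5 + 2 + 0 + 1 + 3 + 0 + 0 + 0 = 23

23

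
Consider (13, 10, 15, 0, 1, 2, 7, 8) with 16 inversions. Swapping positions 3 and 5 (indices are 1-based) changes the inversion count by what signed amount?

-1

Positions 3 and 5 hold 15 and 1; after swapping, the array is [13, 10, 1, 0, 15, 2, 7, 8].
Sweep left to right; for each value list the smaller values that follow it:
13: 6
10: 5
1: 1
0: 0
15: 3
2: 0
7: 0
8: 0
Sum: 6 + 5 + 1 + 0 + 3 + 0 + 0 + 0 = 15
Change: 15 − 16 = -1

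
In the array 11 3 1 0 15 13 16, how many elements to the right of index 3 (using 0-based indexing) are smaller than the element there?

The element at index 3 is 0.
Elements after it: 15, 13, 16
None of them are smaller than 0.

0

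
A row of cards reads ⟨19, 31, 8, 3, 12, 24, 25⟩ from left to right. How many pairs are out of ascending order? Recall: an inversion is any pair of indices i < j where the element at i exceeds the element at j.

9

Inversion pairs (indices are 0-based):
(0,2): 19 > 8
(0,3): 19 > 3
(0,4): 19 > 12
(1,2): 31 > 8
(1,3): 31 > 3
(1,4): 31 > 12
(1,5): 31 > 24
(1,6): 31 > 25
(2,3): 8 > 3
That's 9 pairs.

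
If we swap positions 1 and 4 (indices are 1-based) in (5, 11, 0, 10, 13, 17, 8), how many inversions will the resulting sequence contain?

There are 8 inversions.

Positions 1 and 4 hold 5 and 10; after swapping, the array is [10, 11, 0, 5, 13, 17, 8].
Element-by-element contributions:
10 → 0, 5, 8 → 3
11 → 0, 5, 8 → 3
0 → none → 0
5 → none → 0
13 → 8 → 1
17 → 8 → 1
8 → none → 0
Sum: 3 + 3 + 0 + 0 + 1 + 1 + 0 = 8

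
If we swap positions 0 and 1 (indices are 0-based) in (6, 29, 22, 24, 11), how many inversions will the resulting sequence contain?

6 inversions

Positions 0 and 1 hold 6 and 29; after swapping, the array is [29, 6, 22, 24, 11].
For each element, count later entries that are smaller:
29 → 6, 22, 24, 11 → 4
6 → none → 0
22 → 11 → 1
24 → 11 → 1
11 → none → 0
Sum: 4 + 0 + 1 + 1 + 0 = 6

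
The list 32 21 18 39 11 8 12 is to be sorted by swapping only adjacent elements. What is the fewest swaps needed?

The minimum number of adjacent swaps to sort an array equals its inversion count, since every such swap removes exactly one inversion.
Count inversions — for each element, later elements that are smaller:
32: 21, 18, 11, 8, 12 → 5
21: 18, 11, 8, 12 → 4
18: 11, 8, 12 → 3
39: 11, 8, 12 → 3
11: 8 → 1
8: none → 0
12: none → 0
Total inversions: 5 + 4 + 3 + 3 + 1 + 0 + 0 = 16

16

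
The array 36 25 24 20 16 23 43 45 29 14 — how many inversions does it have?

25

Sweep left to right; for each value list the smaller values that follow it:
36: 7
25: 5
24: 4
20: 2
16: 1
23: 1
43: 2
45: 2
29: 1
14: 0
Sum: 7 + 5 + 4 + 2 + 1 + 1 + 2 + 2 + 1 + 0 = 25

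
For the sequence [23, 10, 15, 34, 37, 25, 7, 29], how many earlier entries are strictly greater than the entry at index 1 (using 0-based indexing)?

1 such element

The element at index 1 is 10.
Elements before it: 23
Those larger than 10: 23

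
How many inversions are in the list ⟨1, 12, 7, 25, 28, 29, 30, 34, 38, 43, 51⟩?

1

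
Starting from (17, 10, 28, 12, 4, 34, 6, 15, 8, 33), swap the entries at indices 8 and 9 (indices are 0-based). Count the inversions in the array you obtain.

Positions 8 and 9 hold 8 and 33; after swapping, the array is [17, 10, 28, 12, 4, 34, 6, 15, 33, 8].
Count, for each position, how many later elements it exceeds:
17 → 10, 12, 4, 6, 15, 8 → 6
10 → 4, 6, 8 → 3
28 → 12, 4, 6, 15, 8 → 5
12 → 4, 6, 8 → 3
4 → none → 0
34 → 6, 15, 33, 8 → 4
6 → none → 0
15 → 8 → 1
33 → 8 → 1
8 → none → 0
Sum: 6 + 3 + 5 + 3 + 0 + 4 + 0 + 1 + 1 + 0 = 23

Inversions: 23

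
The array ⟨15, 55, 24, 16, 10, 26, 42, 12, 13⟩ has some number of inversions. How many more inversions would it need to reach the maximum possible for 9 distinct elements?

Maximum inversions for 9 distinct elements is C(9, 2) = 9·8/2 = 36.
Current inversions — for each element, count later smaller elements:
15: 3
55: 7
24: 4
16: 3
10: 0
26: 2
42: 2
12: 0
13: 0
Current total: 3 + 7 + 4 + 3 + 0 + 2 + 2 + 0 + 0 = 21
Shortfall: 36 − 21 = 15

15 inversions short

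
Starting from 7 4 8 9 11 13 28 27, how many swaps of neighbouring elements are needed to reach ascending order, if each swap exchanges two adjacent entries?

2

The minimum number of adjacent swaps to sort an array equals its inversion count, since every such swap removes exactly one inversion.
Count inversions — for each element, later elements that are smaller:
7: 4 → 1
4: none → 0
8: none → 0
9: none → 0
11: none → 0
13: none → 0
28: 27 → 1
27: none → 0
Total inversions: 1 + 0 + 0 + 0 + 0 + 0 + 1 + 0 = 2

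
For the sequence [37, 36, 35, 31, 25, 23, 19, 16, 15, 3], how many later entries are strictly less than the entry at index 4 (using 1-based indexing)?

The element at index 4 is 31.
Elements after it: 25, 23, 19, 16, 15, 3
Those smaller than 31: 25, 23, 19, 16, 15, 3

6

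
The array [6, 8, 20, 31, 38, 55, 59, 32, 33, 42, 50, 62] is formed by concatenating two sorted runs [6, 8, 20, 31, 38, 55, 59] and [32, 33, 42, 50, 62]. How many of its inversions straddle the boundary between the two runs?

For each element r of the right run, count left-run elements greater than r:
r = 32: 38, 55, 59 → 3
r = 33: 38, 55, 59 → 3
r = 42: 55, 59 → 2
r = 50: 55, 59 → 2
r = 62: none → 0
Cross-inversions: 3 + 3 + 2 + 2 + 0 = 10

10 split inversions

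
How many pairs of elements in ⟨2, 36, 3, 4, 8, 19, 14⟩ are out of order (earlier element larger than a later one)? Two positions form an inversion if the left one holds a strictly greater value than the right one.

6

Inversion pairs (indices are 1-based):
(2,3): 36 > 3
(2,4): 36 > 4
(2,5): 36 > 8
(2,6): 36 > 19
(2,7): 36 > 14
(6,7): 19 > 14
That's 6 pairs.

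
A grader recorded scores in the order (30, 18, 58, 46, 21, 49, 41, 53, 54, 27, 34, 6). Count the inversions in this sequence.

35 out-of-order pairs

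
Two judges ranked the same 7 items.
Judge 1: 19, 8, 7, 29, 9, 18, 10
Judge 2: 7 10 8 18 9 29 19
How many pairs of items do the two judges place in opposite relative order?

Assign each item its position (1..7) in the first ordering, then rewrite the second ordering as that position sequence:
positions: 19→1, 8→2, 7→3, 29→4, 9→5, 18→6, 10→7
second ordering as positions: [3, 7, 2, 6, 5, 4, 1]
Discordant pairs = inversions in this position sequence.
3: 2, 1 → 2
7: 2, 6, 5, 4, 1 → 5
2: 1 → 1
6: 5, 4, 1 → 3
5: 4, 1 → 2
4: 1 → 1
1: 0
Total: 2 + 5 + 1 + 3 + 2 + 1 + 0 = 14

14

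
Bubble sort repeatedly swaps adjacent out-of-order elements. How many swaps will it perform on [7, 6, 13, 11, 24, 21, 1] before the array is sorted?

9

Each adjacent swap fixes exactly one inversion, so the minimum swap count equals the number of inversions.
Count inversions — for each element, later elements that are smaller:
7: 6, 1 → 2
6: 1 → 1
13: 11, 1 → 2
11: 1 → 1
24: 21, 1 → 2
21: 1 → 1
1: none → 0
Total inversions: 2 + 1 + 2 + 1 + 2 + 1 + 0 = 9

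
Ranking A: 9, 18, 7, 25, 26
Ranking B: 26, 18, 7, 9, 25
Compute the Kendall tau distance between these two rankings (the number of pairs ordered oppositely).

Assign each item its position (1..5) in the first ordering, then rewrite the second ordering as that position sequence:
positions: 9→1, 18→2, 7→3, 25→4, 26→5
second ordering as positions: [5, 2, 3, 1, 4]
Discordant pairs = inversions in this position sequence.
5: 2, 3, 1, 4 → 4
2: 1 → 1
3: 1 → 1
1: 0
4: 0
Total: 4 + 1 + 1 + 0 + 0 = 6

6 discordant pairs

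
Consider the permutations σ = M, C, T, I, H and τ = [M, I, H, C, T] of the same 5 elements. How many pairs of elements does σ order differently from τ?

4

Assign each item its position (1..5) in the first ordering, then rewrite the second ordering as that position sequence:
positions: M→1, C→2, T→3, I→4, H→5
second ordering as positions: [1, 4, 5, 2, 3]
Discordant pairs = inversions in this position sequence.
1: 0
4: 2, 3 → 2
5: 2, 3 → 2
2: 0
3: 0
Total: 0 + 2 + 2 + 0 + 0 = 4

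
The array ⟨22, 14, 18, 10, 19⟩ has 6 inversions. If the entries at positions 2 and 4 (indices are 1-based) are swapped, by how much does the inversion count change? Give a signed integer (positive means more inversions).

-1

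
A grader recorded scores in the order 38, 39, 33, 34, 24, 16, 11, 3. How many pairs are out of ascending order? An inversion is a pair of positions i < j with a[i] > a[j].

26

Element-by-element contributions:
38 → 33, 34, 24, 16, 11, 3 → 6
39 → 33, 34, 24, 16, 11, 3 → 6
33 → 24, 16, 11, 3 → 4
34 → 24, 16, 11, 3 → 4
24 → 16, 11, 3 → 3
16 → 11, 3 → 2
11 → 3 → 1
3 → none → 0
Sum: 6 + 6 + 4 + 4 + 3 + 2 + 1 + 0 = 26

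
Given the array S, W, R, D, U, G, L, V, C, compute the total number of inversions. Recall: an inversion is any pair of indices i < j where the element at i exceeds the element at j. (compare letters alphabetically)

23

Element-by-element contributions:
S → R, D, G, L, C → 5
W → R, D, U, G, L, V, C → 7
R → D, G, L, C → 4
D → C → 1
U → G, L, C → 3
G → C → 1
L → C → 1
V → C → 1
C → none → 0
Sum: 5 + 7 + 4 + 1 + 3 + 1 + 1 + 1 + 0 = 23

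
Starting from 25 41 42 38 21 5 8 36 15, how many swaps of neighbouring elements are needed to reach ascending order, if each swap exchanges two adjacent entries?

Each adjacent swap fixes exactly one inversion, so the minimum swap count equals the number of inversions.
Count inversions — for each element, later elements that are smaller:
25: 21, 5, 8, 15 → 4
41: 38, 21, 5, 8, 36, 15 → 6
42: 38, 21, 5, 8, 36, 15 → 6
38: 21, 5, 8, 36, 15 → 5
21: 5, 8, 15 → 3
5: none → 0
8: none → 0
36: 15 → 1
15: none → 0
Total inversions: 4 + 6 + 6 + 5 + 3 + 0 + 0 + 1 + 0 = 25

25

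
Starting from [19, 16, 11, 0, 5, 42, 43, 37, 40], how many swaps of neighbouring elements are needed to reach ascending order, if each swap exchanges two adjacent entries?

13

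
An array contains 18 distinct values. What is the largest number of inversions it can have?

153 inversions

The maximum occurs when the array is in strictly decreasing order: every one of the C(18, 2) pairs is inverted.
C(18, 2) = 18·17/2 = 153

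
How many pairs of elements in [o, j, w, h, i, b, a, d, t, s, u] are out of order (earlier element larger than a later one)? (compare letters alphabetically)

27 inversions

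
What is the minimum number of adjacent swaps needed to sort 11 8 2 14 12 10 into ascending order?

7 swaps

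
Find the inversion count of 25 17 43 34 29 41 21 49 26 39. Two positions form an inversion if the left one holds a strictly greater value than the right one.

For each element, count later entries that are smaller:
25 → 17, 21 → 2
17 → none → 0
43 → 34, 29, 41, 21, 26, 39 → 6
34 → 29, 21, 26 → 3
29 → 21, 26 → 2
41 → 21, 26, 39 → 3
21 → none → 0
49 → 26, 39 → 2
26 → none → 0
39 → none → 0
Sum: 2 + 0 + 6 + 3 + 2 + 3 + 0 + 2 + 0 + 0 = 18

18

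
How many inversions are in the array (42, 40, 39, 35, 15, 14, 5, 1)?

Sweep left to right; for each value list the smaller values that follow it:
42 → 40, 39, 35, 15, 14, 5, 1 → 7
40 → 39, 35, 15, 14, 5, 1 → 6
39 → 35, 15, 14, 5, 1 → 5
35 → 15, 14, 5, 1 → 4
15 → 14, 5, 1 → 3
14 → 5, 1 → 2
5 → 1 → 1
1 → none → 0
Sum: 7 + 6 + 5 + 4 + 3 + 2 + 1 + 0 = 28

28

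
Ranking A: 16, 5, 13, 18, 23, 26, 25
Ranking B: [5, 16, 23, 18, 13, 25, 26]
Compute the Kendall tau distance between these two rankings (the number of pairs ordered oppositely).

There are 5 discordant pairs.

Assign each item its position (1..7) in the first ordering, then rewrite the second ordering as that position sequence:
positions: 16→1, 5→2, 13→3, 18→4, 23→5, 26→6, 25→7
second ordering as positions: [2, 1, 5, 4, 3, 7, 6]
Discordant pairs = inversions in this position sequence.
2: 1 → 1
1: 0
5: 4, 3 → 2
4: 3 → 1
3: 0
7: 6 → 1
6: 0
Total: 1 + 0 + 2 + 1 + 0 + 1 + 0 = 5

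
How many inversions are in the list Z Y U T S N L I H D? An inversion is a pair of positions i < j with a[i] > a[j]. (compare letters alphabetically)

45

Element-by-element contributions:
Z: 9
Y: 8
U: 7
T: 6
S: 5
N: 4
L: 3
I: 2
H: 1
D: 0
Sum: 9 + 8 + 7 + 6 + 5 + 4 + 3 + 2 + 1 + 0 = 45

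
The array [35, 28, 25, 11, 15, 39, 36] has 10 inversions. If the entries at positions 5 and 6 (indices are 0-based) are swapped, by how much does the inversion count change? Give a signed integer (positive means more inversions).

Positions 5 and 6 hold 39 and 36; after swapping, the array is [35, 28, 25, 11, 15, 36, 39].
Count, for each position, how many later elements it exceeds:
35 → 28, 25, 11, 15 → 4
28 → 25, 11, 15 → 3
25 → 11, 15 → 2
11 → none → 0
15 → none → 0
36 → none → 0
39 → none → 0
Sum: 4 + 3 + 2 + 0 + 0 + 0 + 0 = 9
Change: 9 − 10 = -1

-1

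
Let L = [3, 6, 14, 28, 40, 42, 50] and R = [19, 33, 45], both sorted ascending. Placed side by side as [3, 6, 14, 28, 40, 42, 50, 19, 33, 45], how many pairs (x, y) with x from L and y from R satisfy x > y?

8

Take each right-half value and tally the left-half values above it:
r = 19: 28, 40, 42, 50 → 4
r = 33: 40, 42, 50 → 3
r = 45: 50 → 1
Cross-inversions: 4 + 3 + 1 = 8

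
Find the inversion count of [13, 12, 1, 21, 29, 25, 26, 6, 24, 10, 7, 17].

34 inversions

For each element, count later entries that are smaller:
13 → 12, 1, 6, 10, 7 → 5
12 → 1, 6, 10, 7 → 4
1 → none → 0
21 → 6, 10, 7, 17 → 4
29 → 25, 26, 6, 24, 10, 7, 17 → 7
25 → 6, 24, 10, 7, 17 → 5
26 → 6, 24, 10, 7, 17 → 5
6 → none → 0
24 → 10, 7, 17 → 3
10 → 7 → 1
7 → none → 0
17 → none → 0
Sum: 5 + 4 + 0 + 4 + 7 + 5 + 5 + 0 + 3 + 1 + 0 + 0 = 34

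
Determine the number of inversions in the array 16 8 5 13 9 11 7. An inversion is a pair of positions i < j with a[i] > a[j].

Count, for each position, how many later elements it exceeds:
16 → 8, 5, 13, 9, 11, 7 → 6
8 → 5, 7 → 2
5 → none → 0
13 → 9, 11, 7 → 3
9 → 7 → 1
11 → 7 → 1
7 → none → 0
Sum: 6 + 2 + 0 + 3 + 1 + 1 + 0 = 13

13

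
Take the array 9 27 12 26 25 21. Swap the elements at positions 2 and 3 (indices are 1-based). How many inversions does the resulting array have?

Positions 2 and 3 hold 27 and 12; after swapping, the array is [9, 12, 27, 26, 25, 21].
Sweep left to right; for each value list the smaller values that follow it:
9 → none → 0
12 → none → 0
27 → 26, 25, 21 → 3
26 → 25, 21 → 2
25 → 21 → 1
21 → none → 0
Sum: 0 + 0 + 3 + 2 + 1 + 0 = 6

6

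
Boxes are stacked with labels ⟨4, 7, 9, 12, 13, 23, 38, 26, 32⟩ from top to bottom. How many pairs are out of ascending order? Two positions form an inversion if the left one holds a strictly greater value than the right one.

2 inversions

Sweep left to right; for each value list the smaller values that follow it:
4: 0
7: 0
9: 0
12: 0
13: 0
23: 0
38: 2
26: 0
32: 0
Sum: 0 + 0 + 0 + 0 + 0 + 0 + 2 + 0 + 0 = 2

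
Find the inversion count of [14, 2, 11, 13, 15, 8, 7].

Sweep left to right; for each value list the smaller values that follow it:
14: 5
2: 0
11: 2
13: 2
15: 2
8: 1
7: 0
Sum: 5 + 0 + 2 + 2 + 2 + 1 + 0 = 12

12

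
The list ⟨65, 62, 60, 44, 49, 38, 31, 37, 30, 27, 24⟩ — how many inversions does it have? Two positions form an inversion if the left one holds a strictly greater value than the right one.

For each element, count later entries that are smaller:
65 → 62, 60, 44, 49, 38, 31, 37, 30, 27, 24 → 10
62 → 60, 44, 49, 38, 31, 37, 30, 27, 24 → 9
60 → 44, 49, 38, 31, 37, 30, 27, 24 → 8
44 → 38, 31, 37, 30, 27, 24 → 6
49 → 38, 31, 37, 30, 27, 24 → 6
38 → 31, 37, 30, 27, 24 → 5
31 → 30, 27, 24 → 3
37 → 30, 27, 24 → 3
30 → 27, 24 → 2
27 → 24 → 1
24 → none → 0
Sum: 10 + 9 + 8 + 6 + 6 + 5 + 3 + 3 + 2 + 1 + 0 = 53

53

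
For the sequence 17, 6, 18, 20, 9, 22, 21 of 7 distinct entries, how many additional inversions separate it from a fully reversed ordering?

Maximum inversions for 7 distinct elements is C(7, 2) = 7·6/2 = 21.
Current inversions — for each element, count later smaller elements:
17: 2
6: 0
18: 1
20: 1
9: 0
22: 1
21: 0
Current total: 2 + 0 + 1 + 1 + 0 + 1 + 0 = 5
Shortfall: 21 − 5 = 16

16 inversions short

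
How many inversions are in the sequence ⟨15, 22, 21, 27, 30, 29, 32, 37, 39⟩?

Element-by-element contributions:
15 → none → 0
22 → 21 → 1
21 → none → 0
27 → none → 0
30 → 29 → 1
29 → none → 0
32 → none → 0
37 → none → 0
39 → none → 0
Sum: 0 + 1 + 0 + 0 + 1 + 0 + 0 + 0 + 0 = 2

There are 2 out-of-order pairs.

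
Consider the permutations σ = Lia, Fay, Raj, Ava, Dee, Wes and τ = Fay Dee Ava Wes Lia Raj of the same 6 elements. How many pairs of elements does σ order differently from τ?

Assign each item its position (1..6) in the first ordering, then rewrite the second ordering as that position sequence:
positions: Lia→1, Fay→2, Raj→3, Ava→4, Dee→5, Wes→6
second ordering as positions: [2, 5, 4, 6, 1, 3]
Discordant pairs = inversions in this position sequence.
2: 1 → 1
5: 4, 1, 3 → 3
4: 1, 3 → 2
6: 1, 3 → 2
1: 0
3: 0
Total: 1 + 3 + 2 + 2 + 0 + 0 = 8

8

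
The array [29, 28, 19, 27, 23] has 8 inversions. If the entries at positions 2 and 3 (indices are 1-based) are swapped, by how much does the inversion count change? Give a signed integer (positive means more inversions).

Positions 2 and 3 hold 28 and 19; after swapping, the array is [29, 19, 28, 27, 23].
Sweep left to right; for each value list the smaller values that follow it:
29 → 19, 28, 27, 23 → 4
19 → none → 0
28 → 27, 23 → 2
27 → 23 → 1
23 → none → 0
Sum: 4 + 0 + 2 + 1 + 0 = 7
Change: 7 − 8 = -1

-1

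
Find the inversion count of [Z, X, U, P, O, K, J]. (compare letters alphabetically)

21 inversions

Count, for each position, how many later elements it exceeds:
Z: 6
X: 5
U: 4
P: 3
O: 2
K: 1
J: 0
Sum: 6 + 5 + 4 + 3 + 2 + 1 + 0 = 21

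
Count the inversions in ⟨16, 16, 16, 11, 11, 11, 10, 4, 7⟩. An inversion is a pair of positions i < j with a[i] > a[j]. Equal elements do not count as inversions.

For each element, count later entries that are smaller:
16 → 11, 11, 11, 10, 4, 7 → 6
16 → 11, 11, 11, 10, 4, 7 → 6
16 → 11, 11, 11, 10, 4, 7 → 6
11 → 10, 4, 7 → 3
11 → 10, 4, 7 → 3
11 → 10, 4, 7 → 3
10 → 4, 7 → 2
4 → none → 0
7 → none → 0
Sum: 6 + 6 + 6 + 3 + 3 + 3 + 2 + 0 + 0 = 29

29 inversions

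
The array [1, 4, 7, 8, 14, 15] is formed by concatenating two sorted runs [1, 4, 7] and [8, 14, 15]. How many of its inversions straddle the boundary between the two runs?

There are 0 split inversions.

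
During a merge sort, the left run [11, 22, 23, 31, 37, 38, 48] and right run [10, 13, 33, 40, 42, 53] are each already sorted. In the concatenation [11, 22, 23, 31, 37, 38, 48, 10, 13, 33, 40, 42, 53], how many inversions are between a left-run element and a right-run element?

Take each right-half value and tally the left-half values above it:
r = 10: 11, 22, 23, 31, 37, 38, 48 → 7
r = 13: 22, 23, 31, 37, 38, 48 → 6
r = 33: 37, 38, 48 → 3
r = 40: 48 → 1
r = 42: 48 → 1
r = 53: none → 0
Cross-inversions: 7 + 6 + 3 + 1 + 1 + 0 = 18

18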